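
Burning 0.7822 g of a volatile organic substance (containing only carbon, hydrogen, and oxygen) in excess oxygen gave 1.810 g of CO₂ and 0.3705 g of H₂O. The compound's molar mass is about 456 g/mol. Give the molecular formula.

mol C = 1.810 g CO₂ ÷ 44.009 g/mol = 0.041128 mol
mol H = 2 × 0.3705 g H₂O ÷ 18.015 g/mol = 0.041132 mol
mass O = 0.7822 − (0.49399 + 0.041461) = 0.24675 g → mol O = 0.24675 ÷ 15.999 = 0.015423 mol
Divide by the smallest (0.015423 mol): C 2.667, H 2.667, O 1.000
Multiplying each by 3 gives whole numbers: C 8.00, H 8.00, O 3.00
Empirical formula: C8H8O3
Empirical-formula mass = 152.15 g/mol; 456 ÷ 152.15 ≈ 3, so the molecular formula is C24H24O9.

C24H24O9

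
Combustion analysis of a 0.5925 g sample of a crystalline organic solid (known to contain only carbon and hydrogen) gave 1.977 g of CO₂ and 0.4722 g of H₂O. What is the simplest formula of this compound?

mol C = 1.977 g CO₂ ÷ 44.009 g/mol = 0.044923 mol
mol H = 2 × 0.4722 g H₂O ÷ 18.015 g/mol = 0.052423 mol
Divide by the smallest (0.044923 mol): C 1.000, H 1.167
Multiplying each by 6 gives whole numbers: C 6.00, H 7.00

C6H7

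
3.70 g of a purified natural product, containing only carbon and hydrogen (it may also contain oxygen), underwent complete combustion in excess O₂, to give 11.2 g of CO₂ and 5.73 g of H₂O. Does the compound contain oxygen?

no

mol C = 11.2 g CO₂ ÷ 44.009 g/mol = 0.2545 mol
mol H = 2 × 5.73 g H₂O ÷ 18.015 g/mol = 0.6361 mol
C and H together account for 3.698 g — essentially the entire 3.70 g sample — so the compound contains no oxygen.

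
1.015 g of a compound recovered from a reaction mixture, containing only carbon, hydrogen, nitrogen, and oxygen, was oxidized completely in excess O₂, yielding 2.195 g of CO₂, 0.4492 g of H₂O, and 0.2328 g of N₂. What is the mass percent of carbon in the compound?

59.02%

mol C = 2.195 g CO₂ ÷ 44.009 g/mol = 0.049876 mol
mol H = 2 × 0.4492 g H₂O ÷ 18.015 g/mol = 0.049870 mol
mol N = 2 × 0.2328 g N₂ ÷ 28.014 g/mol = 0.016620 mol
mass O = 1.015 − (0.59906 + 0.050269 + 0.23280) = 0.13287 g → mol O = 0.13287 ÷ 15.999 = 0.0083048 mol
mass % C = 0.59906 g ÷ 1.015 g × 100%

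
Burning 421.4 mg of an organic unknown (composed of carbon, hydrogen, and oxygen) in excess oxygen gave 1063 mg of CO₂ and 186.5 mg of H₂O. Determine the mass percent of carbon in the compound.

68.85%

mol C = 1.063 g CO₂ ÷ 44.009 g/mol = 0.024154 mol
mol H = 2 × 0.1865 g H₂O ÷ 18.015 g/mol = 0.020705 mol
mass O = 0.4214 − (0.29012 + 0.020871) = 0.11041 g → mol O = 0.11041 ÷ 15.999 = 0.0069013 mol
mass % C = 0.29012 g ÷ 0.4214 g × 100%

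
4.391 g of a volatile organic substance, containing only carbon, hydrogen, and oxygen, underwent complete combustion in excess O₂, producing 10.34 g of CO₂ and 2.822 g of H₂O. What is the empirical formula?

mol C = 10.34 g CO₂ ÷ 44.009 g/mol = 0.23495 mol
mol H = 2 × 2.822 g H₂O ÷ 18.015 g/mol = 0.31329 mol
mass O = 4.391 − (2.8220 + 0.31580) = 1.2532 g → mol O = 1.2532 ÷ 15.999 = 0.078329 mol
Divide by the smallest (0.078329 mol): C 3.000, H 4.000, O 1.000

C3H4O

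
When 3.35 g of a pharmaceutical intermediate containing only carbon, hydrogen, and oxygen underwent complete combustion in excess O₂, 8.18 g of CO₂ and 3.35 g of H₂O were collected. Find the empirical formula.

mol C = 8.18 g CO₂ ÷ 44.009 g/mol = 0.1859 mol
mol H = 2 × 3.35 g H₂O ÷ 18.015 g/mol = 0.3719 mol
mass O = 3.35 − (2.232 + 0.3749) = 0.7426 g → mol O = 0.7426 ÷ 15.999 = 0.04642 mol
Divide by the smallest (0.04642 mol): C 4.004, H 8.013, O 1.000

C4H8O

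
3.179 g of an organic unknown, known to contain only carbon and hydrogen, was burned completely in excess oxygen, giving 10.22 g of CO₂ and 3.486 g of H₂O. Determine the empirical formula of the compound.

C3H5

mol C = 10.22 g CO₂ ÷ 44.009 g/mol = 0.23223 mol
mol H = 2 × 3.486 g H₂O ÷ 18.015 g/mol = 0.38701 mol
Divide by the smallest (0.23223 mol): C 1.000, H 1.667
Multiplying each by 3 gives whole numbers: C 3.00, H 5.00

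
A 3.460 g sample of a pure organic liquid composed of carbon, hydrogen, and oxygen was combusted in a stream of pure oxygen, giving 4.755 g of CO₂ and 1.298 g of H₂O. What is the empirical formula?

mol C = 4.755 g CO₂ ÷ 44.009 g/mol = 0.10805 mol
mol H = 2 × 1.298 g H₂O ÷ 18.015 g/mol = 0.14410 mol
mass O = 3.460 − (1.2977 + 0.14525) = 2.0170 g → mol O = 2.0170 ÷ 15.999 = 0.12607 mol
Divide by the smallest (0.10805 mol): C 1.000, H 1.334, O 1.167
Multiplying each by 6 gives whole numbers: C 6.00, H 8.00, O 7.00

C6H8O7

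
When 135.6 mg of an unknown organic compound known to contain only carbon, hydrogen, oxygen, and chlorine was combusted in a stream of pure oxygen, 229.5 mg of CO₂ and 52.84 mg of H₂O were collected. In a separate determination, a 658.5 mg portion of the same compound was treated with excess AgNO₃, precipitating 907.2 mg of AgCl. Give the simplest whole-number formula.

mol C = 0.2295 g CO₂ ÷ 44.009 g/mol = 0.0052148 mol
mol H = 2 × 0.05284 g H₂O ÷ 18.015 g/mol = 0.0058662 mol
From the AgCl data: mol Cl per gram of compound = (0.9072 ÷ 143.318) ÷ 0.6585 = 0.0096127 mol/g, so in the 0.1356 g combustion sample mol Cl = 0.0013035 mol
mass O = 0.1356 − (0.062635 + 0.0059132 + 0.046209) = 0.020843 g → mol O = 0.020843 ÷ 15.999 = 0.0013028 mol
Divide by the smallest (0.0013028 mol): C 4.003, H 4.503, Cl 1.001, O 1.000
Multiplying each by 2 gives whole numbers: C 8.01, H 9.01, Cl 2.00, O 2.00

C8H9Cl2O2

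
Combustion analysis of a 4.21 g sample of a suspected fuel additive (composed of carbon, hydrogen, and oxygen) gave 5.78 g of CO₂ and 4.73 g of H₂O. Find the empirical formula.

CH4O

mol C = 5.78 g CO₂ ÷ 44.009 g/mol = 0.1313 mol
mol H = 2 × 4.73 g H₂O ÷ 18.015 g/mol = 0.5251 mol
mass O = 4.21 − (1.577 + 0.5293) = 2.103 g → mol O = 2.103 ÷ 15.999 = 0.1315 mol
Divide by the smallest (0.1313 mol): C 1.000, H 3.998, O 1.001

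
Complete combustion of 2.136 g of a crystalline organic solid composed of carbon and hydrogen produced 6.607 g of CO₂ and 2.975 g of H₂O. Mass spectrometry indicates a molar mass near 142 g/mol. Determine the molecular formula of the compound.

mol C = 6.607 g CO₂ ÷ 44.009 g/mol = 0.15013 mol
mol H = 2 × 2.975 g H₂O ÷ 18.015 g/mol = 0.33028 mol
Divide by the smallest (0.15013 mol): C 1.000, H 2.200
Multiplying each by 5 gives whole numbers: C 5.00, H 11.00
Empirical formula: C5H11
Empirical-formula mass = 71.14 g/mol; 142 ÷ 71.14 ≈ 2, so the molecular formula is C10H22.

C10H22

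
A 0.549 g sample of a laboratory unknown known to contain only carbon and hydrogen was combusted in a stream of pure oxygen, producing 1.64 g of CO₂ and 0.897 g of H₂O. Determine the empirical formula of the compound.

C3H8

mol C = 1.64 g CO₂ ÷ 44.009 g/mol = 0.03727 mol
mol H = 2 × 0.897 g H₂O ÷ 18.015 g/mol = 0.09958 mol
Divide by the smallest (0.03727 mol): C 1.000, H 2.672
Multiplying each by 3 gives whole numbers: C 3.00, H 8.02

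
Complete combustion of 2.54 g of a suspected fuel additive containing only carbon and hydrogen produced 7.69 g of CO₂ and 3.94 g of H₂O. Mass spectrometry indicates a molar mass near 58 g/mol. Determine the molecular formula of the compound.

C4H10

mol C = 7.69 g CO₂ ÷ 44.009 g/mol = 0.1747 mol
mol H = 2 × 3.94 g H₂O ÷ 18.015 g/mol = 0.4374 mol
Divide by the smallest (0.1747 mol): C 1.000, H 2.503
Multiplying each by 2 gives whole numbers: C 2.00, H 5.01
Empirical formula: C2H5
Empirical-formula mass = 29.06 g/mol; 58 ÷ 29.06 ≈ 2, so the molecular formula is C4H10.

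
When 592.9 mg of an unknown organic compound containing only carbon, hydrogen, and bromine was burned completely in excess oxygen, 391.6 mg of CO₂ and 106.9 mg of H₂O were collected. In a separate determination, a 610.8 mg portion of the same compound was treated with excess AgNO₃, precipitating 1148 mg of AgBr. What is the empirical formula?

C3H4Br2

mol C = 0.3916 g CO₂ ÷ 44.009 g/mol = 0.0088982 mol
mol H = 2 × 0.1069 g H₂O ÷ 18.015 g/mol = 0.011868 mol
From the AgBr data: mol Br per gram of compound = (1.148 ÷ 187.772) ÷ 0.6108 = 0.010009 mol/g, so in the 0.5929 g combustion sample mol Br = 0.0059346 mol
Divide by the smallest (0.0059346 mol): C 1.499, H 2.000, Br 1.000
Multiplying each by 2 gives whole numbers: C 3.00, H 4.00, Br 2.00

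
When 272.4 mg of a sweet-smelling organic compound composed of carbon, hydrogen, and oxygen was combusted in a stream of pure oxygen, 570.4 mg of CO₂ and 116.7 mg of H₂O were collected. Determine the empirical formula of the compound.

C2H2O

mol C = 0.5704 g CO₂ ÷ 44.009 g/mol = 0.012961 mol
mol H = 2 × 0.1167 g H₂O ÷ 18.015 g/mol = 0.012956 mol
mass O = 0.2724 − (0.15567 + 0.013060) = 0.10367 g → mol O = 0.10367 ÷ 15.999 = 0.0064795 mol
Divide by the smallest (0.0064795 mol): C 2.000, H 2.000, O 1.000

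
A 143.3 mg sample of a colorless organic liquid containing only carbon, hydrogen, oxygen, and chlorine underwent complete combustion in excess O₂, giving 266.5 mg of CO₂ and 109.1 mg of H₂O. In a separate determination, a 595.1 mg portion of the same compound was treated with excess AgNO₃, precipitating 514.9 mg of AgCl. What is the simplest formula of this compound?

mol C = 0.2665 g CO₂ ÷ 44.009 g/mol = 0.0060556 mol
mol H = 2 × 0.1091 g H₂O ÷ 18.015 g/mol = 0.012112 mol
From the AgCl data: mol Cl per gram of compound = (0.5149 ÷ 143.318) ÷ 0.5951 = 0.0060372 mol/g, so in the 0.1433 g combustion sample mol Cl = 0.00086512 mol
mass O = 0.1433 − (0.072734 + 0.012209 + 0.030669) = 0.027689 g → mol O = 0.027689 ÷ 15.999 = 0.0017307 mol
Divide by the smallest (0.00086512 mol): C 7.000, H 14.000, Cl 1.000, O 2.000

C7H14ClO2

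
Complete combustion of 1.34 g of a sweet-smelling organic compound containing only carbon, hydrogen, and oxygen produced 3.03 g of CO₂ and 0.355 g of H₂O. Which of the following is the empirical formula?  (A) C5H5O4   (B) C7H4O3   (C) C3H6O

mol C = 3.03 g CO₂ ÷ 44.009 g/mol = 0.06885 mol
mol H = 2 × 0.355 g H₂O ÷ 18.015 g/mol = 0.03941 mol
mass O = 1.34 − (0.8270 + 0.03973) = 0.4733 g → mol O = 0.4733 ÷ 15.999 = 0.02958 mol
Divide by the smallest (0.02958 mol): C 2.327, H 1.332, O 1.000
Multiplying each by 3 gives whole numbers: C 6.98, H 4.00, O 3.00

(B) C7H4O3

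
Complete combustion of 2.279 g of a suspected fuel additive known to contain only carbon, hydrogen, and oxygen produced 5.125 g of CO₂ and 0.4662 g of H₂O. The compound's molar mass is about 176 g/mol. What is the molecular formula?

mol C = 5.125 g CO₂ ÷ 44.009 g/mol = 0.11645 mol
mol H = 2 × 0.4662 g H₂O ÷ 18.015 g/mol = 0.051757 mol
mass O = 2.279 − (1.3987 + 0.052171) = 0.82811 g → mol O = 0.82811 ÷ 15.999 = 0.051760 mol
Divide by the smallest (0.051757 mol): C 2.250, H 1.000, O 1.000
Multiplying each by 4 gives whole numbers: C 9.00, H 4.00, O 4.00
Empirical formula: C9H4O4
Empirical-formula mass = 176.13 g/mol; 176 ÷ 176.13 ≈ 1, so the molecular formula is C9H4O4.

C9H4O4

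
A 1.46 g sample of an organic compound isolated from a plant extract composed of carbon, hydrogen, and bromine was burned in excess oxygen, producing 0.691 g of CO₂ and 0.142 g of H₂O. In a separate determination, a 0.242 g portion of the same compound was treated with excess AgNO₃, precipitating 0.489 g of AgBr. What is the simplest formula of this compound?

CHBr

mol C = 0.691 g CO₂ ÷ 44.009 g/mol = 0.01570 mol
mol H = 2 × 0.142 g H₂O ÷ 18.015 g/mol = 0.01576 mol
From the AgBr data: mol Br per gram of compound = (0.489 ÷ 187.772) ÷ 0.242 = 0.01076 mol/g, so in the 1.46 g combustion sample mol Br = 0.01571 mol
Divide by the smallest (0.01570 mol): C 1.000, H 1.004, Br 1.001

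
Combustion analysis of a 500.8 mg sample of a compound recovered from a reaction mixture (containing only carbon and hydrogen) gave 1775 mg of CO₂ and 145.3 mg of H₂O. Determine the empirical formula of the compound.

C5H2

mol C = 1.775 g CO₂ ÷ 44.009 g/mol = 0.040333 mol
mol H = 2 × 0.1453 g H₂O ÷ 18.015 g/mol = 0.016131 mol
Divide by the smallest (0.016131 mol): C 2.500, H 1.000
Multiplying each by 2 gives whole numbers: C 5.00, H 2.00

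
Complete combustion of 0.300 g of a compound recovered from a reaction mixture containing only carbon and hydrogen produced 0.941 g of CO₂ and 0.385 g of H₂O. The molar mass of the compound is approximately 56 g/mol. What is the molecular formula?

mol C = 0.941 g CO₂ ÷ 44.009 g/mol = 0.02138 mol
mol H = 2 × 0.385 g H₂O ÷ 18.015 g/mol = 0.04274 mol
Divide by the smallest (0.02138 mol): C 1.000, H 1.999
Empirical formula: CH2
Empirical-formula mass = 14.03 g/mol; 56 ÷ 14.03 ≈ 4, so the molecular formula is C4H8.

C4H8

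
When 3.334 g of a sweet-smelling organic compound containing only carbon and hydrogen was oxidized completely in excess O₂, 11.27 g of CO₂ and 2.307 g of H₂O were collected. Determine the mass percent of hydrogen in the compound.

7.74%

mol C = 11.27 g CO₂ ÷ 44.009 g/mol = 0.25608 mol
mol H = 2 × 2.307 g H₂O ÷ 18.015 g/mol = 0.25612 mol
mass % H = 0.25817 g ÷ 3.334 g × 100%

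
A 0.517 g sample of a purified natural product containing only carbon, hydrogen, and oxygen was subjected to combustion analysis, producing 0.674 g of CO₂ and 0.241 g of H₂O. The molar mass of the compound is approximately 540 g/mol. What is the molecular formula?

C16H28O20

mol C = 0.674 g CO₂ ÷ 44.009 g/mol = 0.01532 mol
mol H = 2 × 0.241 g H₂O ÷ 18.015 g/mol = 0.02676 mol
mass O = 0.517 − (0.1839 + 0.02697) = 0.3061 g → mol O = 0.3061 ÷ 15.999 = 0.01913 mol
Divide by the smallest (0.01532 mol): C 1.000, H 1.747, O 1.249
Multiplying each by 4 gives whole numbers: C 4.00, H 6.99, O 5.00
Empirical formula: C4H7O5
Empirical-formula mass = 135.09 g/mol; 540 ÷ 135.09 ≈ 4, so the molecular formula is C16H28O20.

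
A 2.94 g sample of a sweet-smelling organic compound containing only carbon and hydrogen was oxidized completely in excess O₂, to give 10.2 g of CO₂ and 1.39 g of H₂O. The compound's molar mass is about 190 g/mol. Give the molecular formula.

C15H10

mol C = 10.2 g CO₂ ÷ 44.009 g/mol = 0.2318 mol
mol H = 2 × 1.39 g H₂O ÷ 18.015 g/mol = 0.1543 mol
Divide by the smallest (0.1543 mol): C 1.502, H 1.000
Multiplying each by 2 gives whole numbers: C 3.00, H 2.00
Empirical formula: C3H2
Empirical-formula mass = 38.05 g/mol; 190 ÷ 38.05 ≈ 5, so the molecular formula is C15H10.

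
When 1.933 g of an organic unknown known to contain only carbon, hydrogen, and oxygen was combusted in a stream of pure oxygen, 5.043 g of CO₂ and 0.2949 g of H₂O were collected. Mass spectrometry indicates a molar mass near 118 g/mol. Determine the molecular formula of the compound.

mol C = 5.043 g CO₂ ÷ 44.009 g/mol = 0.11459 mol
mol H = 2 × 0.2949 g H₂O ÷ 18.015 g/mol = 0.032739 mol
mass O = 1.933 − (1.3763 + 0.033001) = 0.52366 g → mol O = 0.52366 ÷ 15.999 = 0.032731 mol
Divide by the smallest (0.032731 mol): C 3.501, H 1.000, O 1.000
Multiplying each by 2 gives whole numbers: C 7.00, H 2.00, O 2.00
Empirical formula: C7H2O2
Empirical-formula mass = 118.09 g/mol; 118 ÷ 118.09 ≈ 1, so the molecular formula is C7H2O2.

C7H2O2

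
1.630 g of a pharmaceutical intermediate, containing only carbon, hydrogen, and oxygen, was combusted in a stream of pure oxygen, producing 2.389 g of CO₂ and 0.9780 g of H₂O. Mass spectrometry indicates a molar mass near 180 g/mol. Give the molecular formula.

C6H12O6

mol C = 2.389 g CO₂ ÷ 44.009 g/mol = 0.054284 mol
mol H = 2 × 0.9780 g H₂O ÷ 18.015 g/mol = 0.10858 mol
mass O = 1.630 − (0.65201 + 0.10944) = 0.86855 g → mol O = 0.86855 ÷ 15.999 = 0.054288 mol
Divide by the smallest (0.054284 mol): C 1.000, H 2.000, O 1.000
Empirical formula: CH2O
Empirical-formula mass = 30.03 g/mol; 180 ÷ 30.03 ≈ 6, so the molecular formula is C6H12O6.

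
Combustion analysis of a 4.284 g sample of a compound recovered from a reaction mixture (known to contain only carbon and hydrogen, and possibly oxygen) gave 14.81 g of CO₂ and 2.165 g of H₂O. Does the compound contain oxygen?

mol C = 14.81 g CO₂ ÷ 44.009 g/mol = 0.33652 mol
mol H = 2 × 2.165 g H₂O ÷ 18.015 g/mol = 0.24036 mol
C and H together account for 4.2842 g — essentially the entire 4.284 g sample — so the compound contains no oxygen.

no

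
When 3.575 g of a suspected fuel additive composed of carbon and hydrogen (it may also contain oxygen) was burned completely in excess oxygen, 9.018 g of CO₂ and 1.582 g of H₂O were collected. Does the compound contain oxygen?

yes

mol C = 9.018 g CO₂ ÷ 44.009 g/mol = 0.20491 mol
mol H = 2 × 1.582 g H₂O ÷ 18.015 g/mol = 0.17563 mol
C and H account for only 2.6382 g of the 3.575 g sample; the remaining 0.93676 g must be oxygen.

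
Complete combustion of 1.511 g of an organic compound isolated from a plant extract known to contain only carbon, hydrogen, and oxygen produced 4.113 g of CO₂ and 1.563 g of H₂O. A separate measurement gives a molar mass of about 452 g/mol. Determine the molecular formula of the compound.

mol C = 4.113 g CO₂ ÷ 44.009 g/mol = 0.093458 mol
mol H = 2 × 1.563 g H₂O ÷ 18.015 g/mol = 0.17352 mol
mass O = 1.511 − (1.1225 + 0.17491) = 0.21356 g → mol O = 0.21356 ÷ 15.999 = 0.013349 mol
Divide by the smallest (0.013349 mol): C 7.001, H 12.999, O 1.000
Empirical formula: C7H13O
Empirical-formula mass = 113.18 g/mol; 452 ÷ 113.18 ≈ 4, so the molecular formula is C28H52O4.

C28H52O4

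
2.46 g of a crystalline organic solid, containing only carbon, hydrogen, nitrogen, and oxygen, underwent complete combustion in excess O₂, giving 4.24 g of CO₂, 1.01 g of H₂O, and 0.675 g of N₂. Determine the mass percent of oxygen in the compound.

mol C = 4.24 g CO₂ ÷ 44.009 g/mol = 0.09634 mol
mol H = 2 × 1.01 g H₂O ÷ 18.015 g/mol = 0.1121 mol
mol N = 2 × 0.675 g N₂ ÷ 28.014 g/mol = 0.04819 mol
mass O = 2.46 − (1.157 + 0.1130 + 0.6750) = 0.5148 g → mol O = 0.5148 ÷ 15.999 = 0.03218 mol
mass % O = 0.5148 g ÷ 2.46 g × 100%

20.9%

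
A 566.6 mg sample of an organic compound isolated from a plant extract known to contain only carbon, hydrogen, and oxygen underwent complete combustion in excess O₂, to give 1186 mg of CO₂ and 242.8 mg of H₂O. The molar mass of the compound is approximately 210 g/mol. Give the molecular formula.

mol C = 1.186 g CO₂ ÷ 44.009 g/mol = 0.026949 mol
mol H = 2 × 0.2428 g H₂O ÷ 18.015 g/mol = 0.026955 mol
mass O = 0.5666 − (0.32368 + 0.027171) = 0.21574 g → mol O = 0.21574 ÷ 15.999 = 0.013485 mol
Divide by the smallest (0.013485 mol): C 1.998, H 1.999, O 1.000
Empirical formula: C2H2O
Empirical-formula mass = 42.04 g/mol; 210 ÷ 42.04 ≈ 5, so the molecular formula is C10H10O5.

C10H10O5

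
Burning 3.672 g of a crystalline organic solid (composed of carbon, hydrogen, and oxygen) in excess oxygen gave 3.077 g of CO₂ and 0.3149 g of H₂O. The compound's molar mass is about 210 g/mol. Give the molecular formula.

mol C = 3.077 g CO₂ ÷ 44.009 g/mol = 0.069918 mol
mol H = 2 × 0.3149 g H₂O ÷ 18.015 g/mol = 0.034960 mol
mass O = 3.672 − (0.83978 + 0.035239) = 2.7970 g → mol O = 2.7970 ÷ 15.999 = 0.17482 mol
Divide by the smallest (0.034960 mol): C 2.000, H 1.000, O 5.001
Empirical formula: C2HO5
Empirical-formula mass = 105.03 g/mol; 210 ÷ 105.03 ≈ 2, so the molecular formula is C4H2O10.

C4H2O10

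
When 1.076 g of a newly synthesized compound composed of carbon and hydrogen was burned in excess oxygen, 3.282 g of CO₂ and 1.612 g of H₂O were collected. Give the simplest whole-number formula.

mol C = 3.282 g CO₂ ÷ 44.009 g/mol = 0.074576 mol
mol H = 2 × 1.612 g H₂O ÷ 18.015 g/mol = 0.17896 mol
Divide by the smallest (0.074576 mol): C 1.000, H 2.400
Multiplying each by 5 gives whole numbers: C 5.00, H 12.00

C5H12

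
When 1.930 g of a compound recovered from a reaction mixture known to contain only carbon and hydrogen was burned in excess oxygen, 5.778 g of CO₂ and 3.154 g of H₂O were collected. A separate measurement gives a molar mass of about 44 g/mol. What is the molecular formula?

C3H8

mol C = 5.778 g CO₂ ÷ 44.009 g/mol = 0.13129 mol
mol H = 2 × 3.154 g H₂O ÷ 18.015 g/mol = 0.35015 mol
Divide by the smallest (0.13129 mol): C 1.000, H 2.667
Multiplying each by 3 gives whole numbers: C 3.00, H 8.00
Empirical formula: C3H8
Empirical-formula mass = 44.10 g/mol; 44 ÷ 44.10 ≈ 1, so the molecular formula is C3H8.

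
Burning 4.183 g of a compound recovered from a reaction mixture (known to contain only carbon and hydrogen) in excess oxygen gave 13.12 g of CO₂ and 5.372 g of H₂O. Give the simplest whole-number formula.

CH2

mol C = 13.12 g CO₂ ÷ 44.009 g/mol = 0.29812 mol
mol H = 2 × 5.372 g H₂O ÷ 18.015 g/mol = 0.59639 mol
Divide by the smallest (0.29812 mol): C 1.000, H 2.001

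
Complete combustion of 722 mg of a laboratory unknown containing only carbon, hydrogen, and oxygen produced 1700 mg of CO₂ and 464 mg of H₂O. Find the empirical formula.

C3H4O

mol C = 1.70 g CO₂ ÷ 44.009 g/mol = 0.03863 mol
mol H = 2 × 0.464 g H₂O ÷ 18.015 g/mol = 0.05151 mol
mass O = 0.722 − (0.4640 + 0.05192) = 0.2061 g → mol O = 0.2061 ÷ 15.999 = 0.01288 mol
Divide by the smallest (0.01288 mol): C 2.998, H 3.999, O 1.000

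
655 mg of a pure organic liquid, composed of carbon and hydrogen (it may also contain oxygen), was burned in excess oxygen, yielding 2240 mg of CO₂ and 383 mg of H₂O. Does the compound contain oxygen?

no

mol C = 2.24 g CO₂ ÷ 44.009 g/mol = 0.05090 mol
mol H = 2 × 0.383 g H₂O ÷ 18.015 g/mol = 0.04252 mol
C and H together account for 0.6542 g — essentially the entire 0.655 g sample — so the compound contains no oxygen.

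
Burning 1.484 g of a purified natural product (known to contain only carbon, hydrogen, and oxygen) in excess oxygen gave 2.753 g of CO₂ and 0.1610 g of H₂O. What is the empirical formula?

C7H2O5

mol C = 2.753 g CO₂ ÷ 44.009 g/mol = 0.062555 mol
mol H = 2 × 0.1610 g H₂O ÷ 18.015 g/mol = 0.017874 mol
mass O = 1.484 − (0.75135 + 0.018017) = 0.71463 g → mol O = 0.71463 ÷ 15.999 = 0.044667 mol
Divide by the smallest (0.017874 mol): C 3.500, H 1.000, O 2.499
Multiplying each by 2 gives whole numbers: C 7.00, H 2.00, O 5.00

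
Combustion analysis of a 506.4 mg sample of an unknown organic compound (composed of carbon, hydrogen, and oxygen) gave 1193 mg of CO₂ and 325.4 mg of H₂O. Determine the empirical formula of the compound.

mol C = 1.193 g CO₂ ÷ 44.009 g/mol = 0.027108 mol
mol H = 2 × 0.3254 g H₂O ÷ 18.015 g/mol = 0.036125 mol
mass O = 0.5064 − (0.32560 + 0.036414) = 0.14439 g → mol O = 0.14439 ÷ 15.999 = 0.0090250 mol
Divide by the smallest (0.0090250 mol): C 3.004, H 4.003, O 1.000

C3H4O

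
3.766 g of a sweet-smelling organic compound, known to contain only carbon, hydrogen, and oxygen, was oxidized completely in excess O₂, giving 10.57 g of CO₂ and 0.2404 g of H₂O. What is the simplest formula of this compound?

C9HO2

mol C = 10.57 g CO₂ ÷ 44.009 g/mol = 0.24018 mol
mol H = 2 × 0.2404 g H₂O ÷ 18.015 g/mol = 0.026689 mol
mass O = 3.766 − (2.8848 + 0.026902) = 0.85432 g → mol O = 0.85432 ÷ 15.999 = 0.053398 mol
Divide by the smallest (0.026689 mol): C 8.999, H 1.000, O 2.001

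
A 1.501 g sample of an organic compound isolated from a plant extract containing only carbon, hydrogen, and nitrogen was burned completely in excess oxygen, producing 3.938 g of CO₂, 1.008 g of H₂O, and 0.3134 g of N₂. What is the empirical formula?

C4H5N

mol C = 3.938 g CO₂ ÷ 44.009 g/mol = 0.089482 mol
mol H = 2 × 1.008 g H₂O ÷ 18.015 g/mol = 0.11191 mol
mol N = 2 × 0.3134 g N₂ ÷ 28.014 g/mol = 0.022375 mol
Divide by the smallest (0.022375 mol): C 3.999, H 5.002, N 1.000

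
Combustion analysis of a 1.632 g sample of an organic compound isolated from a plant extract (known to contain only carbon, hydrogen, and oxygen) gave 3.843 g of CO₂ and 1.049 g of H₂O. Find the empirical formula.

C3H4O

mol C = 3.843 g CO₂ ÷ 44.009 g/mol = 0.087323 mol
mol H = 2 × 1.049 g H₂O ÷ 18.015 g/mol = 0.11646 mol
mass O = 1.632 − (1.0488 + 0.11739) = 0.46577 g → mol O = 0.46577 ÷ 15.999 = 0.029113 mol
Divide by the smallest (0.029113 mol): C 2.999, H 4.000, O 1.000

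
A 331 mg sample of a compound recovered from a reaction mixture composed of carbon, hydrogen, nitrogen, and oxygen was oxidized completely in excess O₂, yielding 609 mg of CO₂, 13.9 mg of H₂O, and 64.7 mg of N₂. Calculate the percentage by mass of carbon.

50.2%

mol C = 0.609 g CO₂ ÷ 44.009 g/mol = 0.01384 mol
mol H = 2 × 0.0139 g H₂O ÷ 18.015 g/mol = 0.001543 mol
mol N = 2 × 0.0647 g N₂ ÷ 28.014 g/mol = 0.004619 mol
mass O = 0.331 − (0.1662 + 0.001556 + 0.06470) = 0.09854 g → mol O = 0.09854 ÷ 15.999 = 0.006159 mol
mass % C = 0.1662 g ÷ 0.331 g × 100%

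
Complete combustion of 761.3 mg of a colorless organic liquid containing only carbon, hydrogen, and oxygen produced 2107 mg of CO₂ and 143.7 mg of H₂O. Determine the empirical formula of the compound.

mol C = 2.107 g CO₂ ÷ 44.009 g/mol = 0.047877 mol
mol H = 2 × 0.1437 g H₂O ÷ 18.015 g/mol = 0.015953 mol
mass O = 0.7613 − (0.57505 + 0.016081) = 0.17017 g → mol O = 0.17017 ÷ 15.999 = 0.010637 mol
Divide by the smallest (0.010637 mol): C 4.501, H 1.500, O 1.000
Multiplying each by 2 gives whole numbers: C 9.00, H 3.00, O 2.00

C9H3O2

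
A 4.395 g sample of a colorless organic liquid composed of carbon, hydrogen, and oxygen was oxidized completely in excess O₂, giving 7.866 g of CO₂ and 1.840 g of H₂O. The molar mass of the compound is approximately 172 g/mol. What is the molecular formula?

mol C = 7.866 g CO₂ ÷ 44.009 g/mol = 0.17874 mol
mol H = 2 × 1.840 g H₂O ÷ 18.015 g/mol = 0.20427 mol
mass O = 4.395 − (2.1468 + 0.20591) = 2.0423 g → mol O = 2.0423 ÷ 15.999 = 0.12765 mol
Divide by the smallest (0.12765 mol): C 1.400, H 1.600, O 1.000
Multiplying each by 5 gives whole numbers: C 7.00, H 8.00, O 5.00
Empirical formula: C7H8O5
Empirical-formula mass = 172.14 g/mol; 172 ÷ 172.14 ≈ 1, so the molecular formula is C7H8O5.

C7H8O5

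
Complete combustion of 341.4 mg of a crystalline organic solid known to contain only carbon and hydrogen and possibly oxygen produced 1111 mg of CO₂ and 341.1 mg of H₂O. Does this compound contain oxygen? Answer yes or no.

mol C = 1.111 g CO₂ ÷ 44.009 g/mol = 0.025245 mol
mol H = 2 × 0.3411 g H₂O ÷ 18.015 g/mol = 0.037868 mol
C and H together account for 0.34139 g — essentially the entire 0.3414 g sample — so the compound contains no oxygen.

no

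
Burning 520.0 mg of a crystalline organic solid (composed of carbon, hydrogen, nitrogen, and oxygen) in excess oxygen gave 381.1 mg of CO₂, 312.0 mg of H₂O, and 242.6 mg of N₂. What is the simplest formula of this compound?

CH4N2O

mol C = 0.3811 g CO₂ ÷ 44.009 g/mol = 0.0086596 mol
mol H = 2 × 0.3120 g H₂O ÷ 18.015 g/mol = 0.034638 mol
mol N = 2 × 0.2426 g N₂ ÷ 28.014 g/mol = 0.017320 mol
mass O = 0.5200 − (0.10401 + 0.034915 + 0.24260) = 0.13847 g → mol O = 0.13847 ÷ 15.999 = 0.0086552 mol
Divide by the smallest (0.0086552 mol): C 1.001, H 4.002, N 2.001, O 1.000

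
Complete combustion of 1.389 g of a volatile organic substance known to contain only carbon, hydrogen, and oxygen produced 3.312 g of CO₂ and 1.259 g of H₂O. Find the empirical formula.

mol C = 3.312 g CO₂ ÷ 44.009 g/mol = 0.075257 mol
mol H = 2 × 1.259 g H₂O ÷ 18.015 g/mol = 0.13977 mol
mass O = 1.389 − (0.90392 + 0.14089) = 0.34419 g → mol O = 0.34419 ÷ 15.999 = 0.021513 mol
Divide by the smallest (0.021513 mol): C 3.498, H 6.497, O 1.000
Multiplying each by 2 gives whole numbers: C 7.00, H 12.99, O 2.00

C7H13O2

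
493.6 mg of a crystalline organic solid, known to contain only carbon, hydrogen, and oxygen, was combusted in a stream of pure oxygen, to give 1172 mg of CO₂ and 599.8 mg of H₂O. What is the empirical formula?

mol C = 1.172 g CO₂ ÷ 44.009 g/mol = 0.026631 mol
mol H = 2 × 0.5998 g H₂O ÷ 18.015 g/mol = 0.066589 mol
mass O = 0.4936 − (0.31986 + 0.067122) = 0.10661 g → mol O = 0.10661 ÷ 15.999 = 0.0066638 mol
Divide by the smallest (0.0066638 mol): C 3.996, H 9.993, O 1.000

C4H10O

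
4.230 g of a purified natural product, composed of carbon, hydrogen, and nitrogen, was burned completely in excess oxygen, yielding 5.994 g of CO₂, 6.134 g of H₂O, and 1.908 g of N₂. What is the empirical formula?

CH5N

mol C = 5.994 g CO₂ ÷ 44.009 g/mol = 0.13620 mol
mol H = 2 × 6.134 g H₂O ÷ 18.015 g/mol = 0.68099 mol
mol N = 2 × 1.908 g N₂ ÷ 28.014 g/mol = 0.13622 mol
Divide by the smallest (0.13620 mol): C 1.000, H 5.000, N 1.000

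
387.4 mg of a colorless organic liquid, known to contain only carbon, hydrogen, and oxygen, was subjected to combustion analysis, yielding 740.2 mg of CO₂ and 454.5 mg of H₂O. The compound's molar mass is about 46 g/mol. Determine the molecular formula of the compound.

mol C = 0.7402 g CO₂ ÷ 44.009 g/mol = 0.016819 mol
mol H = 2 × 0.4545 g H₂O ÷ 18.015 g/mol = 0.050458 mol
mass O = 0.3874 − (0.20202 + 0.050862) = 0.13452 g → mol O = 0.13452 ÷ 15.999 = 0.0084081 mol
Divide by the smallest (0.0084081 mol): C 2.000, H 6.001, O 1.000
Empirical formula: C2H6O
Empirical-formula mass = 46.07 g/mol; 46 ÷ 46.07 ≈ 1, so the molecular formula is C2H6O.

C2H6O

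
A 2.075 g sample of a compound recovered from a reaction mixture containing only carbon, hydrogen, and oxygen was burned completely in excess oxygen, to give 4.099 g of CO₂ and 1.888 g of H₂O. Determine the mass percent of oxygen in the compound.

35.90%

mol C = 4.099 g CO₂ ÷ 44.009 g/mol = 0.093140 mol
mol H = 2 × 1.888 g H₂O ÷ 18.015 g/mol = 0.20960 mol
mass O = 2.075 − (1.1187 + 0.21128) = 0.74502 g → mol O = 0.74502 ÷ 15.999 = 0.046566 mol
mass % O = 0.74502 g ÷ 2.075 g × 100%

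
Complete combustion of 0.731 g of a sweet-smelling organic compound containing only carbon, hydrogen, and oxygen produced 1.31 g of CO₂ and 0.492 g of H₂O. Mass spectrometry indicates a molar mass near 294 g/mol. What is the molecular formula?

C12H22O8

mol C = 1.31 g CO₂ ÷ 44.009 g/mol = 0.02977 mol
mol H = 2 × 0.492 g H₂O ÷ 18.015 g/mol = 0.05462 mol
mass O = 0.731 − (0.3575 + 0.05506) = 0.3184 g → mol O = 0.3184 ÷ 15.999 = 0.01990 mol
Divide by the smallest (0.01990 mol): C 1.496, H 2.744, O 1.000
Multiplying each by 4 gives whole numbers: C 5.98, H 10.98, O 4.00
Empirical formula: C6H11O4
Empirical-formula mass = 147.15 g/mol; 294 ÷ 147.15 ≈ 2, so the molecular formula is C12H22O8.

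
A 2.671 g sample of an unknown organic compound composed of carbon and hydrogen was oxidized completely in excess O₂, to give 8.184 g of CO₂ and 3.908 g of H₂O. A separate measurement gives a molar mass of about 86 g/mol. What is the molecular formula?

C6H14

mol C = 8.184 g CO₂ ÷ 44.009 g/mol = 0.18596 mol
mol H = 2 × 3.908 g H₂O ÷ 18.015 g/mol = 0.43386 mol
Divide by the smallest (0.18596 mol): C 1.000, H 2.333
Multiplying each by 3 gives whole numbers: C 3.00, H 7.00
Empirical formula: C3H7
Empirical-formula mass = 43.09 g/mol; 86 ÷ 43.09 ≈ 2, so the molecular formula is C6H14.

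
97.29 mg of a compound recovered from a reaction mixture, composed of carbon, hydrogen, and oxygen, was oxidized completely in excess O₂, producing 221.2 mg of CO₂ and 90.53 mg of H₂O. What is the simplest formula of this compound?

C3H6O

mol C = 0.2212 g CO₂ ÷ 44.009 g/mol = 0.0050262 mol
mol H = 2 × 0.09053 g H₂O ÷ 18.015 g/mol = 0.010051 mol
mass O = 0.09729 − (0.060370 + 0.010131) = 0.026789 g → mol O = 0.026789 ÷ 15.999 = 0.0016744 mol
Divide by the smallest (0.0016744 mol): C 3.002, H 6.002, O 1.000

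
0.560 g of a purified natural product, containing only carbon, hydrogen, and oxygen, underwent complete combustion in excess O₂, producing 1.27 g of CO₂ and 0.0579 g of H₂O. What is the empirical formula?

mol C = 1.27 g CO₂ ÷ 44.009 g/mol = 0.02886 mol
mol H = 2 × 0.0579 g H₂O ÷ 18.015 g/mol = 0.006428 mol
mass O = 0.560 − (0.3466 + 0.006479) = 0.2069 g → mol O = 0.2069 ÷ 15.999 = 0.01293 mol
Divide by the smallest (0.006428 mol): C 4.489, H 1.000, O 2.012
Multiplying each by 2 gives whole numbers: C 8.98, H 2.00, O 4.02

C9H2O4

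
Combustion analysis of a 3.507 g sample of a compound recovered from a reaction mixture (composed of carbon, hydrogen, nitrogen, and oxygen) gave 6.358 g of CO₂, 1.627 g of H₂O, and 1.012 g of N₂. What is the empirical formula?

C4H5N2O

mol C = 6.358 g CO₂ ÷ 44.009 g/mol = 0.14447 mol
mol H = 2 × 1.627 g H₂O ÷ 18.015 g/mol = 0.18063 mol
mol N = 2 × 1.012 g N₂ ÷ 28.014 g/mol = 0.072250 mol
mass O = 3.507 − (1.7352 + 0.18207 + 1.0120) = 0.57769 g → mol O = 0.57769 ÷ 15.999 = 0.036108 mol
Divide by the smallest (0.036108 mol): C 4.001, H 5.002, N 2.001, O 1.000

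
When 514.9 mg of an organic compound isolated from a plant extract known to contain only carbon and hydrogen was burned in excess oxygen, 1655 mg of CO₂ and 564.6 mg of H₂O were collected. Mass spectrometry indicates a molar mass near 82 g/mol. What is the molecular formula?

C6H10

mol C = 1.655 g CO₂ ÷ 44.009 g/mol = 0.037606 mol
mol H = 2 × 0.5646 g H₂O ÷ 18.015 g/mol = 0.062681 mol
Divide by the smallest (0.037606 mol): C 1.000, H 1.667
Multiplying each by 3 gives whole numbers: C 3.00, H 5.00
Empirical formula: C3H5
Empirical-formula mass = 41.07 g/mol; 82 ÷ 41.07 ≈ 2, so the molecular formula is C6H10.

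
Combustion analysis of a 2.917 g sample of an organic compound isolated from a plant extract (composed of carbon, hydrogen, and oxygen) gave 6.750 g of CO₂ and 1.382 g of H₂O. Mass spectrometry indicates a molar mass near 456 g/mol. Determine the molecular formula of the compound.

mol C = 6.750 g CO₂ ÷ 44.009 g/mol = 0.15338 mol
mol H = 2 × 1.382 g H₂O ÷ 18.015 g/mol = 0.15343 mol
mass O = 2.917 − (1.8422 + 0.15466) = 0.92013 g → mol O = 0.92013 ÷ 15.999 = 0.057511 mol
Divide by the smallest (0.057511 mol): C 2.667, H 2.668, O 1.000
Multiplying each by 3 gives whole numbers: C 8.00, H 8.00, O 3.00
Empirical formula: C8H8O3
Empirical-formula mass = 152.15 g/mol; 456 ÷ 152.15 ≈ 3, so the molecular formula is C24H24O9.

C24H24O9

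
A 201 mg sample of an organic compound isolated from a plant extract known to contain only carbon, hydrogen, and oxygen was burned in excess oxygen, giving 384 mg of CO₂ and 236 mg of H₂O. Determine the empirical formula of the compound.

mol C = 0.384 g CO₂ ÷ 44.009 g/mol = 0.008725 mol
mol H = 2 × 0.236 g H₂O ÷ 18.015 g/mol = 0.02620 mol
mass O = 0.201 − (0.1048 + 0.02641) = 0.06979 g → mol O = 0.06979 ÷ 15.999 = 0.004362 mol
Divide by the smallest (0.004362 mol): C 2.000, H 6.006, O 1.000

C2H6O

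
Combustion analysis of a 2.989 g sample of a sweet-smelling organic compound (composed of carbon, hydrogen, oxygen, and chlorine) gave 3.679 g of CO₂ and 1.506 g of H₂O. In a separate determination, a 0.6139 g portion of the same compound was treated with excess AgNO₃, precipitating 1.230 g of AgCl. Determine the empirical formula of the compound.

C4H8Cl2O

mol C = 3.679 g CO₂ ÷ 44.009 g/mol = 0.083597 mol
mol H = 2 × 1.506 g H₂O ÷ 18.015 g/mol = 0.16719 mol
From the AgCl data: mol Cl per gram of compound = (1.230 ÷ 143.318) ÷ 0.6139 = 0.013980 mol/g, so in the 2.989 g combustion sample mol Cl = 0.041786 mol
mass O = 2.989 − (1.0041 + 0.16853 + 1.4813) = 0.33507 g → mol O = 0.33507 ÷ 15.999 = 0.020943 mol
Divide by the smallest (0.020943 mol): C 3.992, H 7.983, Cl 1.995, O 1.000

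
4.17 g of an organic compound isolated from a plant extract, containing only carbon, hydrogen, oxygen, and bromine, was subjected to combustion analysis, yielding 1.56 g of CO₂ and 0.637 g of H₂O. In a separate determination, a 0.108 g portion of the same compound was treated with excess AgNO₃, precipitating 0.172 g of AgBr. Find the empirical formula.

C2H4Br2O3

mol C = 1.56 g CO₂ ÷ 44.009 g/mol = 0.03545 mol
mol H = 2 × 0.637 g H₂O ÷ 18.015 g/mol = 0.07072 mol
From the AgBr data: mol Br per gram of compound = (0.172 ÷ 187.772) ÷ 0.108 = 0.008482 mol/g, so in the 4.17 g combustion sample mol Br = 0.03537 mol
mass O = 4.17 − (0.4258 + 0.07128 + 2.826) = 0.8469 g → mol O = 0.8469 ÷ 15.999 = 0.05294 mol
Divide by the smallest (0.03537 mol): C 1.002, H 2.000, Br 1.000, O 1.497
Multiplying each by 2 gives whole numbers: C 2.00, H 4.00, Br 2.00, O 2.99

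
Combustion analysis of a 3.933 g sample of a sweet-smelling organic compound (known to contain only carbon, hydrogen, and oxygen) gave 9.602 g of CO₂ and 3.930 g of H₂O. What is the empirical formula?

C4H8O

mol C = 9.602 g CO₂ ÷ 44.009 g/mol = 0.21818 mol
mol H = 2 × 3.930 g H₂O ÷ 18.015 g/mol = 0.43630 mol
mass O = 3.933 − (2.6206 + 0.43979) = 0.87261 g → mol O = 0.87261 ÷ 15.999 = 0.054542 mol
Divide by the smallest (0.054542 mol): C 4.000, H 7.999, O 1.000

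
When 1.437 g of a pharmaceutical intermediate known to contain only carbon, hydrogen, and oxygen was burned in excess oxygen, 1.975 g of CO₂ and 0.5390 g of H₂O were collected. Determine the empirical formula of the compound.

C6H8O7

mol C = 1.975 g CO₂ ÷ 44.009 g/mol = 0.044877 mol
mol H = 2 × 0.5390 g H₂O ÷ 18.015 g/mol = 0.059839 mol
mass O = 1.437 − (0.53902 + 0.060318) = 0.83766 g → mol O = 0.83766 ÷ 15.999 = 0.052357 mol
Divide by the smallest (0.044877 mol): C 1.000, H 1.333, O 1.167
Multiplying each by 6 gives whole numbers: C 6.00, H 8.00, O 7.00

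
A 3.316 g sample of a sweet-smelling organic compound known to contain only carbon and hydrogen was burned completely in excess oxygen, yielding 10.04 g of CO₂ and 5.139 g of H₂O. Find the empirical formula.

C2H5

mol C = 10.04 g CO₂ ÷ 44.009 g/mol = 0.22814 mol
mol H = 2 × 5.139 g H₂O ÷ 18.015 g/mol = 0.57052 mol
Divide by the smallest (0.22814 mol): C 1.000, H 2.501
Multiplying each by 2 gives whole numbers: C 2.00, H 5.00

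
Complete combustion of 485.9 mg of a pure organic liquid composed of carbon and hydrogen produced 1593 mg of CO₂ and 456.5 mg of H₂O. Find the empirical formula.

C5H7

mol C = 1.593 g CO₂ ÷ 44.009 g/mol = 0.036197 mol
mol H = 2 × 0.4565 g H₂O ÷ 18.015 g/mol = 0.050680 mol
Divide by the smallest (0.036197 mol): C 1.000, H 1.400
Multiplying each by 5 gives whole numbers: C 5.00, H 7.00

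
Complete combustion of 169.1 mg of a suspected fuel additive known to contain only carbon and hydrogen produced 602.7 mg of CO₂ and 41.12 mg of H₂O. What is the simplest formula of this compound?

mol C = 0.6027 g CO₂ ÷ 44.009 g/mol = 0.013695 mol
mol H = 2 × 0.04112 g H₂O ÷ 18.015 g/mol = 0.0045651 mol
Divide by the smallest (0.0045651 mol): C 3.000, H 1.000

C3H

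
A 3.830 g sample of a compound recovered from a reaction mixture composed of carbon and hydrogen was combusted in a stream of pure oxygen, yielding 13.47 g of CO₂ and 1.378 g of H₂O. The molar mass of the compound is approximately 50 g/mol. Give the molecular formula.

mol C = 13.47 g CO₂ ÷ 44.009 g/mol = 0.30607 mol
mol H = 2 × 1.378 g H₂O ÷ 18.015 g/mol = 0.15298 mol
Divide by the smallest (0.15298 mol): C 2.001, H 1.000
Empirical formula: C2H
Empirical-formula mass = 25.03 g/mol; 50 ÷ 25.03 ≈ 2, so the molecular formula is C4H2.

C4H2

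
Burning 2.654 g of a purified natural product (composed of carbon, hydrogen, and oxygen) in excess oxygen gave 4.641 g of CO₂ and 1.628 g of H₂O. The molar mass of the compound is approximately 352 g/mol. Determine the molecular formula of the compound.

C14H24O10

mol C = 4.641 g CO₂ ÷ 44.009 g/mol = 0.10546 mol
mol H = 2 × 1.628 g H₂O ÷ 18.015 g/mol = 0.18074 mol
mass O = 2.654 − (1.2666 + 0.18218) = 1.2052 g → mol O = 1.2052 ÷ 15.999 = 0.075329 mol
Divide by the smallest (0.075329 mol): C 1.400, H 2.399, O 1.000
Multiplying each by 5 gives whole numbers: C 7.00, H 12.00, O 5.00
Empirical formula: C7H12O5
Empirical-formula mass = 176.17 g/mol; 352 ÷ 176.17 ≈ 2, so the molecular formula is C14H24O10.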